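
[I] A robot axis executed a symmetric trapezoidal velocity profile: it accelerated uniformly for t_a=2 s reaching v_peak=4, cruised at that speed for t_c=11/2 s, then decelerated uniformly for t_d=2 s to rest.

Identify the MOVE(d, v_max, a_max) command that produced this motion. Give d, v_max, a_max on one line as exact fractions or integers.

d=30 v_max=4 a_max=2

a_max = 4/2 = 2
d_a = ½·4·2 = 4; d_c = 4·11/2 = 22
d = 2·4 + 22 = 30
t_c = 11/2 > 0 ⇒ limit active, v_max = 4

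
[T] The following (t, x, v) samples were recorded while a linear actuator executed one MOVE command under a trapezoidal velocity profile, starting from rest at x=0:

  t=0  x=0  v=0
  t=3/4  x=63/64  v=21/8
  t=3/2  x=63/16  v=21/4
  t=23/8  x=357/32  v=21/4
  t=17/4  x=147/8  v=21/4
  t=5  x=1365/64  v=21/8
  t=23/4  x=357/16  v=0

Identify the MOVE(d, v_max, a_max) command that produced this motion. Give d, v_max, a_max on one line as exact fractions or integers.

d=357/16 v_max=21/4 a_max=7/2

final state: t=23/4, x=357/16, v=0 → d = 357/16
a_max = (21/8−0)/(3/4−0) = 7/2
max v = 21/4 over t∈[3/2,17/4] → v_max = 21/4
check: 21/4·(3/2+11/4) = 357/16 ✓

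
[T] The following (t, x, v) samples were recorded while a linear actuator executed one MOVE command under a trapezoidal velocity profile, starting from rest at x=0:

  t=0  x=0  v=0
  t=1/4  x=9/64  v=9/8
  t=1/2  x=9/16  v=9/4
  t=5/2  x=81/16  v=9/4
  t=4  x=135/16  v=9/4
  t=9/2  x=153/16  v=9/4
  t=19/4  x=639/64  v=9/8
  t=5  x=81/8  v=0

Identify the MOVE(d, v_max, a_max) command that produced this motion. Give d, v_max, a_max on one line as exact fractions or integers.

final state: t=5, x=81/8, v=0 → d = 81/8
a_max = (9/8−0)/(1/4−0) = 9/2
max v = 9/4 over t∈[1/2,9/2] → v_max = 9/4
check: 9/4·(1/2+4) = 81/8 ✓

d=81/8 v_max=9/4 a_max=9/2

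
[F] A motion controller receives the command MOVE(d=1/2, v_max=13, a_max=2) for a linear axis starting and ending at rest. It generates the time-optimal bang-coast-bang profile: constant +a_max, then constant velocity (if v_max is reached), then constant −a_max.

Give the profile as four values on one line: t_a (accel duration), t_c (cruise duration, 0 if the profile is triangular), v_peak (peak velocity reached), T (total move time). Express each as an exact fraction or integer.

v_max²/a_max = 13²/2 = 169/2
1/2 < 169/2 → triangular
v_peak = √(1/2·2) = √1 = 1
t_a = 1/2; t_c = 0
T = 2·1/2 = 1

t_a=1/2 t_c=0 v_peak=1 T=1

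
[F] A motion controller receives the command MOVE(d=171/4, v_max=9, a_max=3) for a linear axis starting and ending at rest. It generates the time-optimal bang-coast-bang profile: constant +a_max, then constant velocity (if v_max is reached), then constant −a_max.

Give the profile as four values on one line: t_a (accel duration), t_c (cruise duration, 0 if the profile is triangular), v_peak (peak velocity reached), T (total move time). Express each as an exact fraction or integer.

v_max²/a_max = 9²/3 = 27
171/4 ≥ 27 so v_max reached
t_a = 9/3 = 3; v_peak = 9
d_cruise = 171/4 − 27 = 63/4; t_c = (63/4)/9 = 7/4
T = 2·3 + 7/4 = 31/4

t_a=3 t_c=7/4 v_peak=9 T=31/4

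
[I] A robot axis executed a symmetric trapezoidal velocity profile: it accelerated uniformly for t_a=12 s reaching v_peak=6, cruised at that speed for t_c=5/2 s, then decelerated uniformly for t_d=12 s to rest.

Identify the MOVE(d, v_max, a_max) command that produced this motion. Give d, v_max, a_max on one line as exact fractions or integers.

a_max = 6/12 = 1/2
d_a = ½·6·12 = 36; d_c = 6·5/2 = 15
d = 2·36 + 15 = 87
t_c = 5/2 > 0 ⇒ limit active, v_max = 6

d=87 v_max=6 a_max=1/2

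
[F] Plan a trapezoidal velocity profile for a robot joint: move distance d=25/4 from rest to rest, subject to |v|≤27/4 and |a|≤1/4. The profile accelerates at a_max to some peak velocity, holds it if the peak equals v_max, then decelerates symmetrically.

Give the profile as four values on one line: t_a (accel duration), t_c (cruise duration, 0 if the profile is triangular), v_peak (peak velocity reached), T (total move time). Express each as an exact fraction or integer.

v_max²/a_max = (27/4)²/(1/4) = 729/4
25/4 < 729/4 ⇒ no cruise
v_peak = √(25/4·1/4) = √(25/16) = 5/4
t_a = (5/4)/(1/4) = 5; t_c = 0
T = 2·5 = 10

t_a=5 t_c=0 v_peak=5/4 T=10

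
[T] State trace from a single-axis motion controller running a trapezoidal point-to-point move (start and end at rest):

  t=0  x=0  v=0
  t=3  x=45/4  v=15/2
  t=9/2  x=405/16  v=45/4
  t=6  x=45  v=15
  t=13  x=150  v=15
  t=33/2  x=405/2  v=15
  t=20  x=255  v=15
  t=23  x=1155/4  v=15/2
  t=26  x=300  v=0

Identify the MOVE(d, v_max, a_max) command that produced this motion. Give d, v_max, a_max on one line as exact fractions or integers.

final state: t=26, x=300, v=0 → d = 300
a_max = (15/2−0)/(3−0) = 5/2
max v = 15 over t∈[6,20] → v_max = 15
check: 15·(6+14) = 300 ✓

d=300 v_max=15 a_max=5/2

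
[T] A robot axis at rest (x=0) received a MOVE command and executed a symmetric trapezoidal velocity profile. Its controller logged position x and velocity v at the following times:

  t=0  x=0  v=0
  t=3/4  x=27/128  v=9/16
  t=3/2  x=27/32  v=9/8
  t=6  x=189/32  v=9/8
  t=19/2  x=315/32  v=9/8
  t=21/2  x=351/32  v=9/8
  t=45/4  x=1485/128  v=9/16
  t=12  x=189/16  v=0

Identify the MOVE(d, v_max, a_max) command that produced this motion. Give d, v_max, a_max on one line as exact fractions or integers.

final state: t=12, x=189/16, v=0 → d = 189/16
a_max = (9/16−0)/(3/4−0) = 3/4
max v = 9/8 over t∈[3/2,21/2] → v_max = 9/8
check: 9/8·(3/2+9) = 189/16 ✓

d=189/16 v_max=9/8 a_max=3/4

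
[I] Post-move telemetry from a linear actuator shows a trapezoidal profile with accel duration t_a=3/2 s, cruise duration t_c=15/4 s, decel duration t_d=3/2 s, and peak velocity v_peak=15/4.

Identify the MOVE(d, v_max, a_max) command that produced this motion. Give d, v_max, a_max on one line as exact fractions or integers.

d=315/16 v_max=15/4 a_max=5/2

a_max = (15/4)/(3/2) = 5/2
d_a = ½·15/4·3/2 = 45/16; d_c = 15/4·15/4 = 225/16
d = 2·45/16 + 225/16 = 315/16
t_c = 15/4 > 0 so v_max = 15/4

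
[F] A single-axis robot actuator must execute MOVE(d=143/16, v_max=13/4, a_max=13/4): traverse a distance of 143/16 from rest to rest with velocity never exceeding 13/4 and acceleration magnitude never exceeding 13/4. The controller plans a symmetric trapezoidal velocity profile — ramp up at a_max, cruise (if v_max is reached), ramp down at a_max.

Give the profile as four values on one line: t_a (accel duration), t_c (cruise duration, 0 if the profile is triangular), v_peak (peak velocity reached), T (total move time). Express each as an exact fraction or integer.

vₘ²/aₘ = (13/4)²/(13/4) = 13/4
143/16 ≥ 13/4 ⇒ cruise phase
t_a = (13/4)/(13/4) = 1; v_peak = 13/4
d_cruise = 143/16 − 13/4 = 91/16; t_c = (91/16)/(13/4) = 7/4
T = 2·1 + 7/4 = 15/4

t_a=1 t_c=7/4 v_peak=13/4 T=15/4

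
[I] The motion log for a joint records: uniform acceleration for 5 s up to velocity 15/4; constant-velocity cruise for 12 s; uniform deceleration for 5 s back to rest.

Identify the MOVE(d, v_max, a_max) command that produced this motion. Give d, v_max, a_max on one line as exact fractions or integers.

a_max = (15/4)/5 = 3/4
d_a = ½·15/4·5 = 75/8; d_c = 15/4·12 = 45
d = 2·75/8 + 45 = 255/4
t_c = 12 > 0 so v_max = 15/4

d=255/4 v_max=15/4 a_max=3/4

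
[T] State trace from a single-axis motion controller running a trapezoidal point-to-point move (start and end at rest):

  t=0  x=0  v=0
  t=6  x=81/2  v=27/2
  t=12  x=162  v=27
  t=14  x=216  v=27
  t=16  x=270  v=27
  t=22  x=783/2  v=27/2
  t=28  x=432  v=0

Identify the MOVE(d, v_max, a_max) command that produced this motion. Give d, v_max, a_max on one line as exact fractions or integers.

d=432 v_max=27 a_max=9/4

final state: t=28, x=432, v=0 → d = 432
a_max = (27/2−0)/(6−0) = 9/4
max v = 27 over t∈[12,16] → v_max = 27
check: 27·(12+4) = 432 ✓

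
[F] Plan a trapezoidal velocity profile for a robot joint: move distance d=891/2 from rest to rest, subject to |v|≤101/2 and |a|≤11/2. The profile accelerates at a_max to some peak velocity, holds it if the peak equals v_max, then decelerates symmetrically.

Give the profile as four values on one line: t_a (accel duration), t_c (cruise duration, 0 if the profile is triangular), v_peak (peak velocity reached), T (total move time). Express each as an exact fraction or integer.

v_max²/a_max = (101/2)²/(11/2) = 10201/22
891/2 < 10201/22 so t_c = 0
v_peak = √(891/2·11/2) = √(9801/4) = 99/2
t_a = (99/2)/(11/2) = 9; t_c = 0
T = 2·9 = 18

t_a=9 t_c=0 v_peak=99/2 T=18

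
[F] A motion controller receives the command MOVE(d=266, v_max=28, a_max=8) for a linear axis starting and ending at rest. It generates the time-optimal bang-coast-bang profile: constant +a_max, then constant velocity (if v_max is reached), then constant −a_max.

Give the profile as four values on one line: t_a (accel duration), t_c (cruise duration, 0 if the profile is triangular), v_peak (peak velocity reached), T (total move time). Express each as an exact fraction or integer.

v_max²/a_max = 28²/8 = 98
266 ≥ 98 → trapezoidal
t_a = 28/8 = 7/2; v_peak = 28
d_cruise = 266 − 98 = 168; t_c = 168/28 = 6
T = 2·7/2 + 6 = 13

t_a=7/2 t_c=6 v_peak=28 T=13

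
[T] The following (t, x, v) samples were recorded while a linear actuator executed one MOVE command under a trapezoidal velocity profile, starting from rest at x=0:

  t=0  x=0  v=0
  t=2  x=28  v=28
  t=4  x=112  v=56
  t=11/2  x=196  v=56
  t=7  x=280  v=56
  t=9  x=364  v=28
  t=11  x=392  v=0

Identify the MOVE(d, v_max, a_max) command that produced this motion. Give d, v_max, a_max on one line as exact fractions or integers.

d=392 v_max=56 a_max=14

final state: t=11, x=392, v=0 → d = 392
a_max = (28−0)/(2−0) = 14
max v = 56 over t∈[4,7] → v_max = 56
check: 56·(4+3) = 392 ✓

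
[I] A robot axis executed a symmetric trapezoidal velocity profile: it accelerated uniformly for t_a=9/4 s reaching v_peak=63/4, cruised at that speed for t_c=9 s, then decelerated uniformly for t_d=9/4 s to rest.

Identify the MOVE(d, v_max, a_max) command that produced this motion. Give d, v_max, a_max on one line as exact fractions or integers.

a_max = (63/4)/(9/4) = 7
d_a = ½·63/4·9/4 = 567/32; d_c = 63/4·9 = 567/4
d = 2·567/32 + 567/4 = 2835/16
t_c = 9 > 0 ⇒ limit active, v_max = 63/4

d=2835/16 v_max=63/4 a_max=7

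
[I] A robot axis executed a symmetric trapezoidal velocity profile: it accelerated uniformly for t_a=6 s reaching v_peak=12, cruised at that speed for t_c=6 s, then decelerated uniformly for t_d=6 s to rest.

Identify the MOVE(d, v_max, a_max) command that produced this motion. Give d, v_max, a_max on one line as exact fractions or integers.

d=144 v_max=12 a_max=2

a_max = 12/6 = 2
d_a = ½·12·6 = 36; d_c = 12·6 = 72
d = 2·36 + 72 = 144
t_c = 6 > 0 so v_max = 12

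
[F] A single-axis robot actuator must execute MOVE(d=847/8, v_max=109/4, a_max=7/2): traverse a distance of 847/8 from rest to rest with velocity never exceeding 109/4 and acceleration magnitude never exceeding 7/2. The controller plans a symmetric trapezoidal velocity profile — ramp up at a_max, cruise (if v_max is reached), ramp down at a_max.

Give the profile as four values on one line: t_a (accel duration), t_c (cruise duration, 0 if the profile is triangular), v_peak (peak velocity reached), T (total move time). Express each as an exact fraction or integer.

t_a=11/2 t_c=0 v_peak=77/4 T=11

(v_max)²/a_max = (109/4)²/(7/2) = 11881/56
847/8 < 11881/56 so t_c = 0
v_peak = √(847/8·7/2) = √(5929/16) = 77/4
t_a = (77/4)/(7/2) = 11/2; t_c = 0
T = 2·11/2 = 11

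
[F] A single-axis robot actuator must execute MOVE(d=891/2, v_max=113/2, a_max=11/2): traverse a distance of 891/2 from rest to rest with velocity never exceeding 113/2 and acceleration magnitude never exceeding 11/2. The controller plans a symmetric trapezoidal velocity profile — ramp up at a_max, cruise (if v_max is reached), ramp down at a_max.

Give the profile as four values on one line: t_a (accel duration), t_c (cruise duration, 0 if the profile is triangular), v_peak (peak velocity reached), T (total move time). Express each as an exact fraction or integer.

t_a=9 t_c=0 v_peak=99/2 T=18

vₘ²/aₘ = (113/2)²/(11/2) = 12769/22
891/2 < 12769/22 → triangular
v_peak = √(891/2·11/2) = √(9801/4) = 99/2
t_a = (99/2)/(11/2) = 9; t_c = 0
T = 2·9 = 18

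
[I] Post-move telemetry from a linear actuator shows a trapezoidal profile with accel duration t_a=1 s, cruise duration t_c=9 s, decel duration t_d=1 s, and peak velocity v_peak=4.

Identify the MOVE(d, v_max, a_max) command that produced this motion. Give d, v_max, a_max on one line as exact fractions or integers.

d=40 v_max=4 a_max=4

a_max = 4/1 = 4
d_a = ½·4·1 = 2; d_c = 4·9 = 36
d = 2·2 + 36 = 40
t_c = 9 > 0 so v_max = 4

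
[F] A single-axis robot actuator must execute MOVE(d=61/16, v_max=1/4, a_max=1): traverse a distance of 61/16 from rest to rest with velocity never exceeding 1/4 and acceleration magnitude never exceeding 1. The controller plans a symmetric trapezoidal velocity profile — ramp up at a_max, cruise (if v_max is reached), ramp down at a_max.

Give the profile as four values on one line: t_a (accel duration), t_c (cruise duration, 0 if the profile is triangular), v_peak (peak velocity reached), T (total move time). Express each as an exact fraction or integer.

t_a=1/4 t_c=15 v_peak=1/4 T=31/2

v_max²/a_max = (1/4)²/1 = 1/16
61/16 ≥ 1/16 so v_max reached
t_a = (1/4)/1 = 1/4; v_peak = 1/4
d_cruise = 61/16 − 1/16 = 15/4; t_c = (15/4)/(1/4) = 15
T = 2·1/4 + 15 = 31/2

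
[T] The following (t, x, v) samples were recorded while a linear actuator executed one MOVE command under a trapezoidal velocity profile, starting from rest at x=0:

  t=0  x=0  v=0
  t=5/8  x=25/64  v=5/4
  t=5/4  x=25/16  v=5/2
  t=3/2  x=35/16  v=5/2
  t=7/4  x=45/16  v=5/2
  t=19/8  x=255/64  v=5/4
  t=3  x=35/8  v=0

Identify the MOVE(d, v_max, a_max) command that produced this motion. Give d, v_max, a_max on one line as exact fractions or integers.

d=35/8 v_max=5/2 a_max=2

final state: t=3, x=35/8, v=0 → d = 35/8
a_max = (5/4−0)/(5/8−0) = 2
max v = 5/2 over t∈[5/4,7/4] → v_max = 5/2
check: 5/2·(5/4+1/2) = 35/8 ✓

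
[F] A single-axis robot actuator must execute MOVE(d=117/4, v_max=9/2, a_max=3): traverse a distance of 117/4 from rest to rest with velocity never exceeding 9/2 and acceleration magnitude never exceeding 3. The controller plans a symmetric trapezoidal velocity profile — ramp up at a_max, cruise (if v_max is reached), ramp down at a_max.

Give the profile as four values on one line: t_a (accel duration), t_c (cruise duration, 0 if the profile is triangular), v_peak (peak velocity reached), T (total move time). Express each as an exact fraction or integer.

vₘ²/aₘ = (9/2)²/3 = 27/4
117/4 ≥ 27/4 → trapezoidal
t_a = (9/2)/3 = 3/2; v_peak = 9/2
d_cruise = 117/4 − 27/4 = 45/2; t_c = (45/2)/(9/2) = 5
T = 2·3/2 + 5 = 8

t_a=3/2 t_c=5 v_peak=9/2 T=8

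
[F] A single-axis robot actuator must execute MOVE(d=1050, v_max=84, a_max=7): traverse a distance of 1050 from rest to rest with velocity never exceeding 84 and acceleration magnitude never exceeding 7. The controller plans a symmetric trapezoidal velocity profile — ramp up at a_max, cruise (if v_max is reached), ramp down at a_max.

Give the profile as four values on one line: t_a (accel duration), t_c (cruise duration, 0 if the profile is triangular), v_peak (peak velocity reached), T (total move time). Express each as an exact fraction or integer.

t_a=12 t_c=1/2 v_peak=84 T=49/2

(v_max)²/a_max = 84²/7 = 1008
1050 ≥ 1008 so v_max reached
t_a = 84/7 = 12; v_peak = 84
d_cruise = 1050 − 1008 = 42; t_c = 42/84 = 1/2
T = 2·12 + 1/2 = 49/2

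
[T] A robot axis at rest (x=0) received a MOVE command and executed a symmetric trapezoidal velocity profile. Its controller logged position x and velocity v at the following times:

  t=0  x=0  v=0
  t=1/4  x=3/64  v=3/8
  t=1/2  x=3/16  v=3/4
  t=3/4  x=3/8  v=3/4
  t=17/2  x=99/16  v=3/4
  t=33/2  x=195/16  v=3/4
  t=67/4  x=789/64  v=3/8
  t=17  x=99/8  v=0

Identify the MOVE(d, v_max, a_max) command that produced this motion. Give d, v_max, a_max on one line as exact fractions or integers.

final state: t=17, x=99/8, v=0 → d = 99/8
a_max = (3/8−0)/(1/4−0) = 3/2
max v = 3/4 over t∈[1/2,33/2] → v_max = 3/4
check: 3/4·(1/2+16) = 99/8 ✓

d=99/8 v_max=3/4 a_max=3/2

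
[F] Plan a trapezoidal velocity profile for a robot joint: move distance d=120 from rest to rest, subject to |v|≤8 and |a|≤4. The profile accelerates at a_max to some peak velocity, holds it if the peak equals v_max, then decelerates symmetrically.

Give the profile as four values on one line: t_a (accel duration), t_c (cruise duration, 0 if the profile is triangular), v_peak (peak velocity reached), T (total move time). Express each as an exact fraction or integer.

t_a=2 t_c=13 v_peak=8 T=17

vₘ²/aₘ = 8²/4 = 16
120 ≥ 16 ⇒ cruise phase
t_a = 8/4 = 2; v_peak = 8
d_cruise = 120 − 16 = 104; t_c = 104/8 = 13
T = 2·2 + 13 = 17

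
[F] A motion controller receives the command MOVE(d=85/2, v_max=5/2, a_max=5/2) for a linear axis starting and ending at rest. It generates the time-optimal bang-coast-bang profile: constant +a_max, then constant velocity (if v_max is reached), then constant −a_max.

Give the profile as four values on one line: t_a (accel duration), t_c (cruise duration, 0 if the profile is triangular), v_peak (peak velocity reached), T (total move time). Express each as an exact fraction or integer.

t_a=1 t_c=16 v_peak=5/2 T=18

v_max²/a_max = (5/2)²/(5/2) = 5/2
85/2 ≥ 5/2 so v_max reached
t_a = (5/2)/(5/2) = 1; v_peak = 5/2
d_cruise = 85/2 − 5/2 = 40; t_c = 40/(5/2) = 16
T = 2·1 + 16 = 18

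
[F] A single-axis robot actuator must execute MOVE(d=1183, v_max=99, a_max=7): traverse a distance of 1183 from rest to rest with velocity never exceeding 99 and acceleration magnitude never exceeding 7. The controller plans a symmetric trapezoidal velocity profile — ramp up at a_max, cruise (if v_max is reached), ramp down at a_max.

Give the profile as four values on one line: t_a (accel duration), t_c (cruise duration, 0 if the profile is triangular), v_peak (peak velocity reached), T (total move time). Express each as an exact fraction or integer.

t_a=13 t_c=0 v_peak=91 T=26

vₘ²/aₘ = 99²/7 = 9801/7
1183 < 9801/7 ⇒ no cruise
v_peak = √(1183·7) = √8281 = 91
t_a = 91/7 = 13; t_c = 0
T = 2·13 = 26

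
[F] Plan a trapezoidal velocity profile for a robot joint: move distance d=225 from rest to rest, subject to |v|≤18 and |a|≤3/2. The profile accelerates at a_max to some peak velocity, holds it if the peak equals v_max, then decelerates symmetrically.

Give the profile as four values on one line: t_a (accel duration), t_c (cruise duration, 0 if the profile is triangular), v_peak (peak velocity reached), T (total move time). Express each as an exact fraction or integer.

vₘ²/aₘ = 18²/(3/2) = 216
225 ≥ 216 so v_max reached
t_a = 18/(3/2) = 12; v_peak = 18
d_cruise = 225 − 216 = 9; t_c = 9/18 = 1/2
T = 2·12 + 1/2 = 49/2

t_a=12 t_c=1/2 v_peak=18 T=49/2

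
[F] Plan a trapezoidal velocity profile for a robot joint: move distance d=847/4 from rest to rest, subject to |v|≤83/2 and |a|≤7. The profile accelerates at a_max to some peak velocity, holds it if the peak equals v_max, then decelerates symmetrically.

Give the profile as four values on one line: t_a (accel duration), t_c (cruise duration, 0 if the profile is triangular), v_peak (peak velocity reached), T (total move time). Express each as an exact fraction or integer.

(v_max)²/a_max = (83/2)²/7 = 6889/28
847/4 < 6889/28 → triangular
v_peak = √(847/4·7) = √(5929/4) = 77/2
t_a = (77/2)/7 = 11/2; t_c = 0
T = 2·11/2 = 11

t_a=11/2 t_c=0 v_peak=77/2 T=11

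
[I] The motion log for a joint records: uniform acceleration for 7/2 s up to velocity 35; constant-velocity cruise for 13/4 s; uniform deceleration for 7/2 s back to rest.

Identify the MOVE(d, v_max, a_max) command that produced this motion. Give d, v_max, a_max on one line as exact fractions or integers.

a_max = 35/(7/2) = 10
d_a = ½·35·7/2 = 245/4; d_c = 35·13/4 = 455/4
d = 2·245/4 + 455/4 = 945/4
t_c = 13/4 > 0 → v_max = v_peak = 35

d=945/4 v_max=35 a_max=10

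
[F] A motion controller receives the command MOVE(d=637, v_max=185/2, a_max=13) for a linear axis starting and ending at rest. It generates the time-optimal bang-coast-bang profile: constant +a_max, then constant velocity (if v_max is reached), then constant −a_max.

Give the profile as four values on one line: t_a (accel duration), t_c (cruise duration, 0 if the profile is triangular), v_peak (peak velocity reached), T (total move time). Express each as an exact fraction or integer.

(v_max)²/a_max = (185/2)²/13 = 34225/52
637 < 34225/52 → triangular
v_peak = √(637·13) = √8281 = 91
t_a = 91/13 = 7; t_c = 0
T = 2·7 = 14

t_a=7 t_c=0 v_peak=91 T=14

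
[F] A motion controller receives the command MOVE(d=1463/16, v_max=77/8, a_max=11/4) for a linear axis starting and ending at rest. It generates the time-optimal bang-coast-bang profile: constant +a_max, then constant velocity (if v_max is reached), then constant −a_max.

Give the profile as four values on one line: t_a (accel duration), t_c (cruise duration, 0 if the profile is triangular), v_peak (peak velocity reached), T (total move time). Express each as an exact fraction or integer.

v_max²/a_max = (77/8)²/(11/4) = 539/16
1463/16 ≥ 539/16 so v_max reached
t_a = (77/8)/(11/4) = 7/2; v_peak = 77/8
d_cruise = 1463/16 − 539/16 = 231/4; t_c = (231/4)/(77/8) = 6
T = 2·7/2 + 6 = 13

t_a=7/2 t_c=6 v_peak=77/8 T=13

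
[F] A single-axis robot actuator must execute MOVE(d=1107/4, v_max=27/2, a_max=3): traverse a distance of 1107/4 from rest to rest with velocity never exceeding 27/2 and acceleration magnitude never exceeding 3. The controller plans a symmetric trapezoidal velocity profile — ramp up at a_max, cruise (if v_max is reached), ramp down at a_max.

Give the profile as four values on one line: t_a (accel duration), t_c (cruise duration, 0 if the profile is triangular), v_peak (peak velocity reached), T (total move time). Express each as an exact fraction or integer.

t_a=9/2 t_c=16 v_peak=27/2 T=25

(v_max)²/a_max = (27/2)²/3 = 243/4
1107/4 ≥ 243/4 so v_max reached
t_a = (27/2)/3 = 9/2; v_peak = 27/2
d_cruise = 1107/4 − 243/4 = 216; t_c = 216/(27/2) = 16
T = 2·9/2 + 16 = 25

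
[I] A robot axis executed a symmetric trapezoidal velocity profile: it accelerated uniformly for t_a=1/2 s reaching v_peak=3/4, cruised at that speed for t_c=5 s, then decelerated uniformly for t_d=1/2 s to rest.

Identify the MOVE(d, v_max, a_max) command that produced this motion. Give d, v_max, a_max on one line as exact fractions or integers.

d=33/8 v_max=3/4 a_max=3/2

a_max = (3/4)/(1/2) = 3/2
d_a = ½·3/4·1/2 = 3/16; d_c = 3/4·5 = 15/4
d = 2·3/16 + 15/4 = 33/8
t_c = 5 > 0 so v_max = 3/4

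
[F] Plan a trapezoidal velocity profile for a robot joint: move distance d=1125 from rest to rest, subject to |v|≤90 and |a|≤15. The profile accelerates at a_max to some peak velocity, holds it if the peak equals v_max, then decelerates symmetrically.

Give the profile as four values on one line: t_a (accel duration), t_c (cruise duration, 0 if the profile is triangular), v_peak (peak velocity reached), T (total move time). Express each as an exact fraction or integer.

t_a=6 t_c=13/2 v_peak=90 T=37/2

v_max²/a_max = 90²/15 = 540
1125 ≥ 540 → trapezoidal
t_a = 90/15 = 6; v_peak = 90
d_cruise = 1125 − 540 = 585; t_c = 585/90 = 13/2
T = 2·6 + 13/2 = 37/2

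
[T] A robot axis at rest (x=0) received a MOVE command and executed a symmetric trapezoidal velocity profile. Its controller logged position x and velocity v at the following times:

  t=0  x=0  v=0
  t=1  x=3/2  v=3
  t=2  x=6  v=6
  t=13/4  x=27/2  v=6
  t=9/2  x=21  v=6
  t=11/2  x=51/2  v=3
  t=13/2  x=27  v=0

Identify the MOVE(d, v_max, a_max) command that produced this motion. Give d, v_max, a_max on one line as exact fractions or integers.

d=27 v_max=6 a_max=3

final state: t=13/2, x=27, v=0 → d = 27
a_max = (3−0)/(1−0) = 3
max v = 6 over t∈[2,9/2] → v_max = 6
check: 6·(2+5/2) = 27 ✓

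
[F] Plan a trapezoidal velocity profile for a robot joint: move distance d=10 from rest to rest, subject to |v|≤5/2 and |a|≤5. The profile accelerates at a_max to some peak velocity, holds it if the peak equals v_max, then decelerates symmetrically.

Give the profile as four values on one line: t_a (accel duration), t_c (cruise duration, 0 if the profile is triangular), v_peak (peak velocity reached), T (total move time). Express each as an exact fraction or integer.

t_a=1/2 t_c=7/2 v_peak=5/2 T=9/2

(v_max)²/a_max = (5/2)²/5 = 5/4
10 ≥ 5/4 → trapezoidal
t_a = (5/2)/5 = 1/2; v_peak = 5/2
d_cruise = 10 − 5/4 = 35/4; t_c = (35/4)/(5/2) = 7/2
T = 2·1/2 + 7/2 = 9/2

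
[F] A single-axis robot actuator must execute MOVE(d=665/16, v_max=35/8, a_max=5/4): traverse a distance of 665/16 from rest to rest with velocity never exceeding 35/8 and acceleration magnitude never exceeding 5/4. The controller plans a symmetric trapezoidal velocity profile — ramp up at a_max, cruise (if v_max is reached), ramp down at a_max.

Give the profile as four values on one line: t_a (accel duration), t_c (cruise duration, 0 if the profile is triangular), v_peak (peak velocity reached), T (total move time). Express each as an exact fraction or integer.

vₘ²/aₘ = (35/8)²/(5/4) = 245/16
665/16 ≥ 245/16 → trapezoidal
t_a = (35/8)/(5/4) = 7/2; v_peak = 35/8
d_cruise = 665/16 − 245/16 = 105/4; t_c = (105/4)/(35/8) = 6
T = 2·7/2 + 6 = 13

t_a=7/2 t_c=6 v_peak=35/8 T=13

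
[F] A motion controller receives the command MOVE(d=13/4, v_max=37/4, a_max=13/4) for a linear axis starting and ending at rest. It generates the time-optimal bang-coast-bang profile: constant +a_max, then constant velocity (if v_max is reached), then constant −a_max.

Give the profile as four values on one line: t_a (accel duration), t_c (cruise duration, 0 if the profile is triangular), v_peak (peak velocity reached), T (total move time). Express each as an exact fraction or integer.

(v_max)²/a_max = (37/4)²/(13/4) = 1369/52
13/4 < 1369/52 → triangular
v_peak = √(13/4·13/4) = √(169/16) = 13/4
t_a = (13/4)/(13/4) = 1; t_c = 0
T = 2·1 = 2

t_a=1 t_c=0 v_peak=13/4 T=2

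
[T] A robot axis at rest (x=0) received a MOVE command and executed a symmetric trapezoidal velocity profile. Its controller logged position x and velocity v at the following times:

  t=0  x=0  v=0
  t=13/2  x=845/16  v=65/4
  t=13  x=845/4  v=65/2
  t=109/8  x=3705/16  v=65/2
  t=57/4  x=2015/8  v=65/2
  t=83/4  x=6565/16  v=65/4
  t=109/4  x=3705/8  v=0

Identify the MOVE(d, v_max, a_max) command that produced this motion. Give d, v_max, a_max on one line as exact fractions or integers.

d=3705/8 v_max=65/2 a_max=5/2

final state: t=109/4, x=3705/8, v=0 → d = 3705/8
a_max = (65/4−0)/(13/2−0) = 5/2
max v = 65/2 over t∈[13,57/4] → v_max = 65/2
check: 65/2·(13+5/4) = 3705/8 ✓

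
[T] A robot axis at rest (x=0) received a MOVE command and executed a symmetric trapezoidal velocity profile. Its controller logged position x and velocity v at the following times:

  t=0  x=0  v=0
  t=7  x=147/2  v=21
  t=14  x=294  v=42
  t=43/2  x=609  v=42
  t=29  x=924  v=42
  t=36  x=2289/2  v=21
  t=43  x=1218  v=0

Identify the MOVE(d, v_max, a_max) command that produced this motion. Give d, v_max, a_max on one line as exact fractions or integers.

d=1218 v_max=42 a_max=3

final state: t=43, x=1218, v=0 → d = 1218
a_max = (21−0)/(7−0) = 3
max v = 42 over t∈[14,29] → v_max = 42
check: 42·(14+15) = 1218 ✓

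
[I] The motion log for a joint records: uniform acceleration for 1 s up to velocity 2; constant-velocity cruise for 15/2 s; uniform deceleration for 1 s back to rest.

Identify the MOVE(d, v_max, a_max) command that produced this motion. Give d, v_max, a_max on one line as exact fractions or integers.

a_max = 2/1 = 2
d_a = ½·2·1 = 1; d_c = 2·15/2 = 15
d = 2·1 + 15 = 17
t_c = 15/2 > 0 → v_max = v_peak = 2

d=17 v_max=2 a_max=2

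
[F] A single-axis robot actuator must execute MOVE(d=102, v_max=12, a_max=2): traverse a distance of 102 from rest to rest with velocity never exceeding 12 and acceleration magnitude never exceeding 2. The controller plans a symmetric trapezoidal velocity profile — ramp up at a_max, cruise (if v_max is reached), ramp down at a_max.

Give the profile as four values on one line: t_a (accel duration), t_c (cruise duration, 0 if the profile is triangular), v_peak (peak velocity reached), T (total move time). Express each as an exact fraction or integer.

(v_max)²/a_max = 12²/2 = 72
102 ≥ 72 so v_max reached
t_a = 12/2 = 6; v_peak = 12
d_cruise = 102 − 72 = 30; t_c = 30/12 = 5/2
T = 2·6 + 5/2 = 29/2

t_a=6 t_c=5/2 v_peak=12 T=29/2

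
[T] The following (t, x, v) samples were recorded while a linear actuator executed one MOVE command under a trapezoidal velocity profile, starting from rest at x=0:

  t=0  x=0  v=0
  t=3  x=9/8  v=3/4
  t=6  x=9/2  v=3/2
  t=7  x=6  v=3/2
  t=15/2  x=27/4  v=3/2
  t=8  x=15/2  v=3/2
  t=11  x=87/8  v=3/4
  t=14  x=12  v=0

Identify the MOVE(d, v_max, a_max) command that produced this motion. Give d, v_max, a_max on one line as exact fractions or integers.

d=12 v_max=3/2 a_max=1/4

final state: t=14, x=12, v=0 → d = 12
a_max = (3/4−0)/(3−0) = 1/4
max v = 3/2 over t∈[6,8] → v_max = 3/2
check: 3/2·(6+2) = 12 ✓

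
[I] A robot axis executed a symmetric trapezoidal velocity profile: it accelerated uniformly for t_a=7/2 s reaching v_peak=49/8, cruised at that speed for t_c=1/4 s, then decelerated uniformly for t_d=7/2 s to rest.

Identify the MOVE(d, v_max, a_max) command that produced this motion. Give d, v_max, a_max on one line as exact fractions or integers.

a_max = (49/8)/(7/2) = 7/4
d_a = ½·49/8·7/2 = 343/32; d_c = 49/8·1/4 = 49/32
d = 2·343/32 + 49/32 = 735/32
t_c = 1/4 > 0 ⇒ limit active, v_max = 49/8

d=735/32 v_max=49/8 a_max=7/4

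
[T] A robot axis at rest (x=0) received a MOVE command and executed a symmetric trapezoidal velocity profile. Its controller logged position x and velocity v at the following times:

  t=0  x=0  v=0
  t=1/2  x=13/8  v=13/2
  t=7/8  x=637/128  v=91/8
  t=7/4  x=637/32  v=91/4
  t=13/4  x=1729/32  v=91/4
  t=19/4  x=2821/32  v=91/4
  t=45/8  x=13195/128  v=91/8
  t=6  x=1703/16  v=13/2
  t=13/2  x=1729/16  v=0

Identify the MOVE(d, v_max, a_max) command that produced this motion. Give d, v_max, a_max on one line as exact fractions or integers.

d=1729/16 v_max=91/4 a_max=13

final state: t=13/2, x=1729/16, v=0 → d = 1729/16
a_max = (13/2−0)/(1/2−0) = 13
max v = 91/4 over t∈[7/4,19/4] → v_max = 91/4
check: 91/4·(7/4+3) = 1729/16 ✓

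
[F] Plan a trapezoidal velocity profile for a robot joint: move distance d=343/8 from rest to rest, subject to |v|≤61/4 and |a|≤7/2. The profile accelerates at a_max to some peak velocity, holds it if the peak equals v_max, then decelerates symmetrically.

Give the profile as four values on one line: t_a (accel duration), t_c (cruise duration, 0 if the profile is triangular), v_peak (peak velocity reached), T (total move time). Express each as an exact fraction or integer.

t_a=7/2 t_c=0 v_peak=49/4 T=7

(v_max)²/a_max = (61/4)²/(7/2) = 3721/56
343/8 < 3721/56 ⇒ no cruise
v_peak = √(343/8·7/2) = √(2401/16) = 49/4
t_a = (49/4)/(7/2) = 7/2; t_c = 0
T = 2·7/2 = 7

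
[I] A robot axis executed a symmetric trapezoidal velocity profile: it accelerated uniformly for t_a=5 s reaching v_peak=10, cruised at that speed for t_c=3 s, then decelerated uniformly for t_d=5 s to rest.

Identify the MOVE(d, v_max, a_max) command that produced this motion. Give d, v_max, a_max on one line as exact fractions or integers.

d=80 v_max=10 a_max=2

a_max = 10/5 = 2
d_a = ½·10·5 = 25; d_c = 10·3 = 30
d = 2·25 + 30 = 80
t_c = 3 > 0 so v_max = 10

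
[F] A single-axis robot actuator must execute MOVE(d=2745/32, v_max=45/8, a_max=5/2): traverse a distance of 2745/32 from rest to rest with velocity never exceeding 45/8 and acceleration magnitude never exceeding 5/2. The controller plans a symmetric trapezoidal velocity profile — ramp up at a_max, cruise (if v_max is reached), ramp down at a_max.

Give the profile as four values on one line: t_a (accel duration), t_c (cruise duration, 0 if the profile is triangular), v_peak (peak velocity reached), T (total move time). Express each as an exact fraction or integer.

v_max²/a_max = (45/8)²/(5/2) = 405/32
2745/32 ≥ 405/32 so v_max reached
t_a = (45/8)/(5/2) = 9/4; v_peak = 45/8
d_cruise = 2745/32 − 405/32 = 585/8; t_c = (585/8)/(45/8) = 13
T = 2·9/4 + 13 = 35/2

t_a=9/4 t_c=13 v_peak=45/8 T=35/2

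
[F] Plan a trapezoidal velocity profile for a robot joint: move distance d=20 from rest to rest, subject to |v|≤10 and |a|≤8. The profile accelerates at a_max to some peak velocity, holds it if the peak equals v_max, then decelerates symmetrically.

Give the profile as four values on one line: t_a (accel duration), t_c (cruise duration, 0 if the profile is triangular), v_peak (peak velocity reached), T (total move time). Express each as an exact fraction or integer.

t_a=5/4 t_c=3/4 v_peak=10 T=13/4

vₘ²/aₘ = 10²/8 = 25/2
20 ≥ 25/2 → trapezoidal
t_a = 10/8 = 5/4; v_peak = 10
d_cruise = 20 − 25/2 = 15/2; t_c = (15/2)/10 = 3/4
T = 2·5/4 + 3/4 = 13/4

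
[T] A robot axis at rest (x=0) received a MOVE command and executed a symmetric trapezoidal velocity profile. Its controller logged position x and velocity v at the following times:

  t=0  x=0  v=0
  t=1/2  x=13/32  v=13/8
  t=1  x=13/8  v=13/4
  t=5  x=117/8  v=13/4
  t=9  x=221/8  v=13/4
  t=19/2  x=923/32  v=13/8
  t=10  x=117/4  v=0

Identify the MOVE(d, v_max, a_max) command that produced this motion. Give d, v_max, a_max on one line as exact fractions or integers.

final state: t=10, x=117/4, v=0 → d = 117/4
a_max = (13/8−0)/(1/2−0) = 13/4
max v = 13/4 over t∈[1,9] → v_max = 13/4
check: 13/4·(1+8) = 117/4 ✓

d=117/4 v_max=13/4 a_max=13/4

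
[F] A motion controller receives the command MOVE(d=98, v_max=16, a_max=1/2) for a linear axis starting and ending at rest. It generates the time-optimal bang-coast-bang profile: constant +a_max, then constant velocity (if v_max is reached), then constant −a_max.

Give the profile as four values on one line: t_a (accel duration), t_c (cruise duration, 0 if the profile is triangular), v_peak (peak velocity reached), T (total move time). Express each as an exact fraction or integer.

(v_max)²/a_max = 16²/(1/2) = 512
98 < 512 → triangular
v_peak = √(98·1/2) = √49 = 7
t_a = 7/(1/2) = 14; t_c = 0
T = 2·14 = 28

t_a=14 t_c=0 v_peak=7 T=28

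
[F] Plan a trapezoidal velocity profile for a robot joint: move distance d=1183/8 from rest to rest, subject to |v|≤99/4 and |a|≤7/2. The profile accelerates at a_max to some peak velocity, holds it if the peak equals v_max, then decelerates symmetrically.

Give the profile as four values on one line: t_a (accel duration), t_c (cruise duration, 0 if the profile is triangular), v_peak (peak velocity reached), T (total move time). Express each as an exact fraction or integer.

v_max²/a_max = (99/4)²/(7/2) = 9801/56
1183/8 < 9801/56 → triangular
v_peak = √(1183/8·7/2) = √(8281/16) = 91/4
t_a = (91/4)/(7/2) = 13/2; t_c = 0
T = 2·13/2 = 13

t_a=13/2 t_c=0 v_peak=91/4 T=13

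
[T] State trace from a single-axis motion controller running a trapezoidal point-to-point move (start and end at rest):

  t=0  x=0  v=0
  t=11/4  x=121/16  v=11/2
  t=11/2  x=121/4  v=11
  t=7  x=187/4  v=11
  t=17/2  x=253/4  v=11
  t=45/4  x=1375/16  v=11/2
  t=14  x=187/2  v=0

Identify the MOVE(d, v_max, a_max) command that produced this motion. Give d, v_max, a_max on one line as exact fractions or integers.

final state: t=14, x=187/2, v=0 → d = 187/2
a_max = (11/2−0)/(11/4−0) = 2
max v = 11 over t∈[11/2,17/2] → v_max = 11
check: 11·(11/2+3) = 187/2 ✓

d=187/2 v_max=11 a_max=2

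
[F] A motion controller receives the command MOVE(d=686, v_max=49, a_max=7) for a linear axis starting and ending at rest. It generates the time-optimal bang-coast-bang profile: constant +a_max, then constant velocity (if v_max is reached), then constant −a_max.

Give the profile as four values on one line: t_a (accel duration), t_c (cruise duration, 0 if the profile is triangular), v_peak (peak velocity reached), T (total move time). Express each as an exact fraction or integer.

(v_max)²/a_max = 49²/7 = 343
686 ≥ 343 so v_max reached
t_a = 49/7 = 7; v_peak = 49
d_cruise = 686 − 343 = 343; t_c = 343/49 = 7
T = 2·7 + 7 = 21

t_a=7 t_c=7 v_peak=49 T=21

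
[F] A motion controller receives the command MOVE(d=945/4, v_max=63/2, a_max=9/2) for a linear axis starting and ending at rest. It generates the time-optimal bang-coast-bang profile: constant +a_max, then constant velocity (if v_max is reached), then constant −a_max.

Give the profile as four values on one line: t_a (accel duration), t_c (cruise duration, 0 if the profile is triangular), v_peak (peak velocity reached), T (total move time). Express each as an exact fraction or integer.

v_max²/a_max = (63/2)²/(9/2) = 441/2
945/4 ≥ 441/2 so v_max reached
t_a = (63/2)/(9/2) = 7; v_peak = 63/2
d_cruise = 945/4 − 441/2 = 63/4; t_c = (63/4)/(63/2) = 1/2
T = 2·7 + 1/2 = 29/2

t_a=7 t_c=1/2 v_peak=63/2 T=29/2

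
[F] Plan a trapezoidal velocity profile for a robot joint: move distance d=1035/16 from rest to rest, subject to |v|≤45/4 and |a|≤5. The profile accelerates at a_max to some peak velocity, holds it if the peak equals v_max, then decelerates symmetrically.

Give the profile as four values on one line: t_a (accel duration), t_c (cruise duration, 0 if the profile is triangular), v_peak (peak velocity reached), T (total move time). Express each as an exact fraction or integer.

t_a=9/4 t_c=7/2 v_peak=45/4 T=8

vₘ²/aₘ = (45/4)²/5 = 405/16
1035/16 ≥ 405/16 so v_max reached
t_a = (45/4)/5 = 9/4; v_peak = 45/4
d_cruise = 1035/16 − 405/16 = 315/8; t_c = (315/8)/(45/4) = 7/2
T = 2·9/4 + 7/2 = 8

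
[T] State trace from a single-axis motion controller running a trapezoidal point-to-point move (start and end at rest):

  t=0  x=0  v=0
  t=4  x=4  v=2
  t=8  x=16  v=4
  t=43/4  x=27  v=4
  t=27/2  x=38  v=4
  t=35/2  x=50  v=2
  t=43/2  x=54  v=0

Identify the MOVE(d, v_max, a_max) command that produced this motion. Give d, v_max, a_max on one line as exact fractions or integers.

d=54 v_max=4 a_max=1/2

final state: t=43/2, x=54, v=0 → d = 54
a_max = (2−0)/(4−0) = 1/2
max v = 4 over t∈[8,27/2] → v_max = 4
check: 4·(8+11/2) = 54 ✓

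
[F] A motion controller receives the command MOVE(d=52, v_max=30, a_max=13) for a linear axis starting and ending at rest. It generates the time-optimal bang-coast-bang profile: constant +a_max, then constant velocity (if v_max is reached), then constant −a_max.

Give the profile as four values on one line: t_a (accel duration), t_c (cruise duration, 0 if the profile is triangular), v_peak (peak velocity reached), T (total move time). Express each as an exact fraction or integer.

(v_max)²/a_max = 30²/13 = 900/13
52 < 900/13 ⇒ no cruise
v_peak = √(52·13) = √676 = 26
t_a = 26/13 = 2; t_c = 0
T = 2·2 = 4

t_a=2 t_c=0 v_peak=26 T=4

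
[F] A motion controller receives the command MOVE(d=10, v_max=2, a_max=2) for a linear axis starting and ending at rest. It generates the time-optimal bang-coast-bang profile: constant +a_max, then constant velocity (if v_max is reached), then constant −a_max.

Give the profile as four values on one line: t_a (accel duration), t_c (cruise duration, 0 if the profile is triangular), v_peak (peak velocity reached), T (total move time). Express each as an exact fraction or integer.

v_max²/a_max = 2²/2 = 2
10 ≥ 2 → trapezoidal
t_a = 2/2 = 1; v_peak = 2
d_cruise = 10 − 2 = 8; t_c = 8/2 = 4
T = 2·1 + 4 = 6

t_a=1 t_c=4 v_peak=2 T=6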